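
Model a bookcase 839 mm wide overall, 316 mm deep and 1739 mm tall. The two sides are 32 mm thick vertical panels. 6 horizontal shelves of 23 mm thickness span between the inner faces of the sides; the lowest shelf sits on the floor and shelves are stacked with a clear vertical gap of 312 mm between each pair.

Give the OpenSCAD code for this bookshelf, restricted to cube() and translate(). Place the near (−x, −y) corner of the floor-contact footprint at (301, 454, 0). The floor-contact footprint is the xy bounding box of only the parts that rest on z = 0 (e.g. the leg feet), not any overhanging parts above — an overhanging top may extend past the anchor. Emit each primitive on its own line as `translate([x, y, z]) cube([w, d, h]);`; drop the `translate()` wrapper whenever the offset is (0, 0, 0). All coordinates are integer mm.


translate([301, 454, 0]) cube([32, 316, 1739]);
translate([1108, 454, 0]) cube([32, 316, 1739]);
translate([333, 454, 0]) cube([775, 316, 23]);
translate([333, 454, 335]) cube([775, 316, 23]);
translate([333, 454, 670]) cube([775, 316, 23]);
translate([333, 454, 1005]) cube([775, 316, 23]);
translate([333, 454, 1340]) cube([775, 316, 23]);
translate([333, 454, 1675]) cube([775, 316, 23]);


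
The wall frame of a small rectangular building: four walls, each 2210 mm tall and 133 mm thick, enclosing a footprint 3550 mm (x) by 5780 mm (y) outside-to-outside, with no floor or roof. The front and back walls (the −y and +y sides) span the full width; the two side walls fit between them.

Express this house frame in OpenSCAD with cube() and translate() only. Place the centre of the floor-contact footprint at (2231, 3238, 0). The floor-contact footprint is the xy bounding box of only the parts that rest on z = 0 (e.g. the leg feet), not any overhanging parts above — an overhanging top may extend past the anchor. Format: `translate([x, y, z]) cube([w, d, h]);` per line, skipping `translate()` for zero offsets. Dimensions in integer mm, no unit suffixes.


translate([456, 348, 0]) cube([3550, 133, 2210]);
translate([456, 5995, 0]) cube([3550, 133, 2210]);
translate([456, 481, 0]) cube([133, 5514, 2210]);
translate([3873, 481, 0]) cube([133, 5514, 2210]);


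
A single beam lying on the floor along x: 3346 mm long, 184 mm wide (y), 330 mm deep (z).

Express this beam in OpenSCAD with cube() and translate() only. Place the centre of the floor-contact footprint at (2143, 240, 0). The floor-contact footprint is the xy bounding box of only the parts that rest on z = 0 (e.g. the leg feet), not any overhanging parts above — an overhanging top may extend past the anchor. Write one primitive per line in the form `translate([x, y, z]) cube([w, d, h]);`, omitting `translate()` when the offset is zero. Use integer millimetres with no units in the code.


translate([470, 148, 0]) cube([3346, 184, 330]);


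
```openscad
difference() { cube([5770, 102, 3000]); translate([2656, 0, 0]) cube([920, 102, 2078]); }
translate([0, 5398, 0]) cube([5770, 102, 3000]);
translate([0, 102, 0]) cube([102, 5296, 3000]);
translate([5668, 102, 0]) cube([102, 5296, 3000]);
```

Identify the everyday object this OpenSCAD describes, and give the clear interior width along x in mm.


A single room. The interior width is 5566 mm.

Four walls enclosing a rectangle with a door in the front wall — a room. Outside width 5770 minus two 102 mm walls gives 5566 mm.


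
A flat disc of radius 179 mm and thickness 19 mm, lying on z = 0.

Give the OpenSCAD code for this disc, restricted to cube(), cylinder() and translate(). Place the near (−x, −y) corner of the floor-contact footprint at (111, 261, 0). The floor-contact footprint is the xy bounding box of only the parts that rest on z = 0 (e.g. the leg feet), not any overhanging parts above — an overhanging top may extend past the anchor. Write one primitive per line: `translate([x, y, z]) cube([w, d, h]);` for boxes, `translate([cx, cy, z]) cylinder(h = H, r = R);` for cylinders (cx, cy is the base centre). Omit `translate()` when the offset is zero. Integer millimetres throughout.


translate([290, 440, 0]) cylinder(h = 19, r = 179);


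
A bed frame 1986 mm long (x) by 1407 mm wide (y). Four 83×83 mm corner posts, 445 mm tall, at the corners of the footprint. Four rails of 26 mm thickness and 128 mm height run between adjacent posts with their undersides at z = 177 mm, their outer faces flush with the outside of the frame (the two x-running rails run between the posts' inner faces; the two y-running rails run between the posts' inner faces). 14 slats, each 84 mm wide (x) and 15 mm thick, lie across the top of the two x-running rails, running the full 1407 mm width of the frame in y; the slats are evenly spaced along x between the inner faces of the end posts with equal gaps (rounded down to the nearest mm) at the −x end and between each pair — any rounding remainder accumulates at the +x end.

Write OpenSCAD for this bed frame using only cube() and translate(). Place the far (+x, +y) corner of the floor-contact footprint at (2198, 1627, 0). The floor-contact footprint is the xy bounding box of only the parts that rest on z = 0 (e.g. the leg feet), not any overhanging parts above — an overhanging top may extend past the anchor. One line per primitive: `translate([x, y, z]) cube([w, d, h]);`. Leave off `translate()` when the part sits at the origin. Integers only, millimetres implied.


// slat z = rail_z + rail_h = 177 + 128 = 305
// slat gap = ⌊(1820 − 14·84) / 15⌋ = 42
translate([212, 220, 0]) cube([83, 83, 445]);
translate([212, 1544, 0]) cube([83, 83, 445]);
translate([2115, 220, 0]) cube([83, 83, 445]);
translate([2115, 1544, 0]) cube([83, 83, 445]);
translate([295, 220, 177]) cube([1820, 26, 128]);
translate([295, 1601, 177]) cube([1820, 26, 128]);
translate([212, 303, 177]) cube([26, 1241, 128]);
translate([2172, 303, 177]) cube([26, 1241, 128]);
translate([337, 220, 305]) cube([84, 1407, 15]);
translate([463, 220, 305]) cube([84, 1407, 15]);
translate([589, 220, 305]) cube([84, 1407, 15]);
translate([715, 220, 305]) cube([84, 1407, 15]);
translate([841, 220, 305]) cube([84, 1407, 15]);
translate([967, 220, 305]) cube([84, 1407, 15]);
translate([1093, 220, 305]) cube([84, 1407, 15]);
translate([1219, 220, 305]) cube([84, 1407, 15]);
translate([1345, 220, 305]) cube([84, 1407, 15]);
translate([1471, 220, 305]) cube([84, 1407, 15]);
translate([1597, 220, 305]) cube([84, 1407, 15]);
translate([1723, 220, 305]) cube([84, 1407, 15]);
translate([1849, 220, 305]) cube([84, 1407, 15]);
translate([1975, 220, 305]) cube([84, 1407, 15]);


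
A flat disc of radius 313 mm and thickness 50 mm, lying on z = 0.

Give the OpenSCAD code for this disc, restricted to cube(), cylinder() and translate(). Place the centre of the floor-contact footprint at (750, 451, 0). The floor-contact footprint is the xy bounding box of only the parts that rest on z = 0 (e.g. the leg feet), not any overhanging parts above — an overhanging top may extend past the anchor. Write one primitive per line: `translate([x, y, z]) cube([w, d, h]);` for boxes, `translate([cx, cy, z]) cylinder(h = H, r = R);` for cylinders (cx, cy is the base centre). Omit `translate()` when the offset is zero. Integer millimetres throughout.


translate([750, 451, 0]) cylinder(h = 50, r = 313);


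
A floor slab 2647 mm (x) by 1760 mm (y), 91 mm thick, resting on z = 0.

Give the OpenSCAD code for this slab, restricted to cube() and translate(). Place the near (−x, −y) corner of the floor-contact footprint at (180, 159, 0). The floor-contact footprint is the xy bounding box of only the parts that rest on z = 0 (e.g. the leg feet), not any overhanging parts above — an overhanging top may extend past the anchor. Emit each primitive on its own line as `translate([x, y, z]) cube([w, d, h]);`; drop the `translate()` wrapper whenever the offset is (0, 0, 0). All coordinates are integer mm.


translate([180, 159, 0]) cube([2647, 1760, 91]);


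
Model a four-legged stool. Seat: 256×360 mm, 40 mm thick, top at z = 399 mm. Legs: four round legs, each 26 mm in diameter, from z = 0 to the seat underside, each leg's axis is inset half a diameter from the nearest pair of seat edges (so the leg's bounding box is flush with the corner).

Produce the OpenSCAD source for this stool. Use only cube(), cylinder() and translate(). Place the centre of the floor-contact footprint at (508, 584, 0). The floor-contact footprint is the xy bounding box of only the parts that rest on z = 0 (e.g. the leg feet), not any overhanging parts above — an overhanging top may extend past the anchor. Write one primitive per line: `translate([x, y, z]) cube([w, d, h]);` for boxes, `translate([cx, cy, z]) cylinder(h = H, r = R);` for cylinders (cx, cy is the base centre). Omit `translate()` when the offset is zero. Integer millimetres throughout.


// leg_h = 399 - 40 = 359
translate([380, 404, 359]) cube([256, 360, 40]);
translate([393, 417, 0]) cylinder(h = 359, r = 13);
translate([623, 417, 0]) cylinder(h = 359, r = 13);
translate([393, 751, 0]) cylinder(h = 359, r = 13);
translate([623, 751, 0]) cylinder(h = 359, r = 13);


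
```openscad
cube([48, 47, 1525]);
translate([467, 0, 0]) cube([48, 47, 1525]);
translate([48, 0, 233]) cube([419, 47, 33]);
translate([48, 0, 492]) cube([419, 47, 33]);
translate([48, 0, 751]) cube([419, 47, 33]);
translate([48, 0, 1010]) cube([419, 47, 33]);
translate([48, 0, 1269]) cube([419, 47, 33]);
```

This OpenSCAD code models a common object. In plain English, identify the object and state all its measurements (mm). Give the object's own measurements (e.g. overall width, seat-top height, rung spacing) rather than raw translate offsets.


A straight ladder. Two 48×47 mm vertical rails, 1525 mm tall, stand 515 mm apart (outside-to-outside) with their front faces coplanar on the −y side. 5 rungs, each 47 mm deep and 33 mm tall, span between the inner faces of the rails, front faces flush with the rails. The lowest rung's underside is at z = 233 mm and rungs are spaced 259 mm apart (underside to underside).


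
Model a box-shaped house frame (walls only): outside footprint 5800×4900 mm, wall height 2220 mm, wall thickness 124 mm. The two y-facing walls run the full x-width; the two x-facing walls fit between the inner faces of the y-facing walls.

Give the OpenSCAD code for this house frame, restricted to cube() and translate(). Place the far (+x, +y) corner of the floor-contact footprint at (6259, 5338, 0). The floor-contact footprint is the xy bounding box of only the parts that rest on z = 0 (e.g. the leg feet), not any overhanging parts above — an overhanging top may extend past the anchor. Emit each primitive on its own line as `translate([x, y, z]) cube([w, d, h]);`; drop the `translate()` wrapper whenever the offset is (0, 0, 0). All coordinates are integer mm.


translate([459, 438, 0]) cube([5800, 124, 2220]);
translate([459, 5214, 0]) cube([5800, 124, 2220]);
translate([459, 562, 0]) cube([124, 4652, 2220]);
translate([6135, 562, 0]) cube([124, 4652, 2220]);


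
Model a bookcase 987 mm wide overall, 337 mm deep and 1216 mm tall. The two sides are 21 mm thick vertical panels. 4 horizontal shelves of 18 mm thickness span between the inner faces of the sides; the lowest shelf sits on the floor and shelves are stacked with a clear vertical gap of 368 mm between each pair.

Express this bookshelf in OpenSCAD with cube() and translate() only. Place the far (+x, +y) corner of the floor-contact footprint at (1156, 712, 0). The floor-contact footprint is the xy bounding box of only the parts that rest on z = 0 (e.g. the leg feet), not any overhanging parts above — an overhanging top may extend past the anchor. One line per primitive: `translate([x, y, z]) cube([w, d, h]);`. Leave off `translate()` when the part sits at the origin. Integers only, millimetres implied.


translate([169, 375, 0]) cube([21, 337, 1216]);
translate([1135, 375, 0]) cube([21, 337, 1216]);
translate([190, 375, 0]) cube([945, 337, 18]);
translate([190, 375, 386]) cube([945, 337, 18]);
translate([190, 375, 772]) cube([945, 337, 18]);
translate([190, 375, 1158]) cube([945, 337, 18]);


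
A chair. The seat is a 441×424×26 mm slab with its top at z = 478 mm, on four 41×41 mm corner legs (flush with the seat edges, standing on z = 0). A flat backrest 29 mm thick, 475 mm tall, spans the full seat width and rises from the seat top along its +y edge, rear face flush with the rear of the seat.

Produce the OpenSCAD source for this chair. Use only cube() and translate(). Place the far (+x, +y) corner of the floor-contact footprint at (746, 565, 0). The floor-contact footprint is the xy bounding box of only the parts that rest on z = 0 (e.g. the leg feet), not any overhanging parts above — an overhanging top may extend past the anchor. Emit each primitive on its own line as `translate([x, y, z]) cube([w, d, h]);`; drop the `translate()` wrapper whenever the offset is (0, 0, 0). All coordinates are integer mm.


// leg_h = 478 - 26 = 452
translate([305, 141, 452]) cube([441, 424, 26]);
translate([305, 141, 0]) cube([41, 41, 452]);
translate([705, 141, 0]) cube([41, 41, 452]);
translate([305, 524, 0]) cube([41, 41, 452]);
translate([705, 524, 0]) cube([41, 41, 452]);
translate([305, 536, 478]) cube([441, 29, 475]);


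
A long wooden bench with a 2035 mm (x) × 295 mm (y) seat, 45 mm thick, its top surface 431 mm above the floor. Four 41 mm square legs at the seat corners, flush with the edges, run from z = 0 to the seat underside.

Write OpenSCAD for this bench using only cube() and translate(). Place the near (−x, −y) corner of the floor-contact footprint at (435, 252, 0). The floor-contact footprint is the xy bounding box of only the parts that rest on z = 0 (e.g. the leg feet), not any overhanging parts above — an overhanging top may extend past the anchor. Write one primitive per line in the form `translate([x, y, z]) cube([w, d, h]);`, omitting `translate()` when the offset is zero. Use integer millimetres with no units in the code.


// leg_h = 431 − 45 = 386
translate([435, 252, 386]) cube([2035, 295, 45]);
translate([435, 252, 0]) cube([41, 41, 386]);
translate([435, 506, 0]) cube([41, 41, 386]);
translate([2429, 252, 0]) cube([41, 41, 386]);
translate([2429, 506, 0]) cube([41, 41, 386]);


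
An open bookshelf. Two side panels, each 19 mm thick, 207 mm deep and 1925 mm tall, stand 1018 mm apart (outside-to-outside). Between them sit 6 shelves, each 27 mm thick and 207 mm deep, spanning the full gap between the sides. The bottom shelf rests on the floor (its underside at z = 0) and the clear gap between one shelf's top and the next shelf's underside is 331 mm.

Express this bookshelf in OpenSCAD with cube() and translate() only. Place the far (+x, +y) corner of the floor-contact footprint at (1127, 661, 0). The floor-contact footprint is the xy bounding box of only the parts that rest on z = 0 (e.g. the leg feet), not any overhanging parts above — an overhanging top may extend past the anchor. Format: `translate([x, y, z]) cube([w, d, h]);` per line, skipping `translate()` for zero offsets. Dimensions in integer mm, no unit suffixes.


translate([109, 454, 0]) cube([19, 207, 1925]);
translate([1108, 454, 0]) cube([19, 207, 1925]);
translate([128, 454, 0]) cube([980, 207, 27]);
translate([128, 454, 358]) cube([980, 207, 27]);
translate([128, 454, 716]) cube([980, 207, 27]);
translate([128, 454, 1074]) cube([980, 207, 27]);
translate([128, 454, 1432]) cube([980, 207, 27]);
translate([128, 454, 1790]) cube([980, 207, 27]);


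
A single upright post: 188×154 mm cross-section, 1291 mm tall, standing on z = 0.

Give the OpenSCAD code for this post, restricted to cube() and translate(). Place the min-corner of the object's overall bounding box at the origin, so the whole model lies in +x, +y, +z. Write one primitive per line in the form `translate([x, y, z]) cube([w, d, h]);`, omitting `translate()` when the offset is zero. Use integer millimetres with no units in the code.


cube([188, 154, 1291]);


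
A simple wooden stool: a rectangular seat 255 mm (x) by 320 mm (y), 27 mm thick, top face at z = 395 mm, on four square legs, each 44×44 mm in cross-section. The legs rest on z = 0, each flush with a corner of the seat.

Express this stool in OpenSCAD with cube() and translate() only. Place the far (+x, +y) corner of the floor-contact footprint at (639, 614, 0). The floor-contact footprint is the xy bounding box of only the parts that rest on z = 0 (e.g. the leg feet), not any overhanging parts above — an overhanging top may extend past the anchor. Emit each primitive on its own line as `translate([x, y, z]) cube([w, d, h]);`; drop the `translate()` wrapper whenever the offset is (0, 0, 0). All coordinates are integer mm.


// leg_h = 395 - 27 = 368
translate([384, 294, 368]) cube([255, 320, 27]);
translate([384, 294, 0]) cube([44, 44, 368]);
translate([595, 294, 0]) cube([44, 44, 368]);
translate([384, 570, 0]) cube([44, 44, 368]);
translate([595, 570, 0]) cube([44, 44, 368]);


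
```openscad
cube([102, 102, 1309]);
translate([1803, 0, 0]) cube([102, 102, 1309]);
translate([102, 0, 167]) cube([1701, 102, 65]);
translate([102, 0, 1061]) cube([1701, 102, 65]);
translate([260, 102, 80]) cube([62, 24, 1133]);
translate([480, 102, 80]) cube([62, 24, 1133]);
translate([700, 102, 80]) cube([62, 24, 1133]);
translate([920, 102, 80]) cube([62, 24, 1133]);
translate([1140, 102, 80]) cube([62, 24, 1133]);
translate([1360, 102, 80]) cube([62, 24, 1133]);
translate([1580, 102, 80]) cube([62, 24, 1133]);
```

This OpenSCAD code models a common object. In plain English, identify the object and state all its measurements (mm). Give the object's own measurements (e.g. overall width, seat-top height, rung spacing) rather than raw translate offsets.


A fence section. Two 102×102 mm posts, 1309 mm tall, stand on the floor with a clear span of 1701 mm between their inner faces. Two horizontal rails of 102×65 mm section span the gap between the posts with their undersides at z = 167 mm and z = 1061 mm, flush with the posts' −y face. 7 pickets, each 62 mm wide, 24 mm thick and 1133 mm tall, are fixed to the +y face of the rails with their bottoms at z = 80 mm, spaced across the span with a 158 mm gap after the −x post and between neighbouring pickets, with 161 mm left before the +x post.


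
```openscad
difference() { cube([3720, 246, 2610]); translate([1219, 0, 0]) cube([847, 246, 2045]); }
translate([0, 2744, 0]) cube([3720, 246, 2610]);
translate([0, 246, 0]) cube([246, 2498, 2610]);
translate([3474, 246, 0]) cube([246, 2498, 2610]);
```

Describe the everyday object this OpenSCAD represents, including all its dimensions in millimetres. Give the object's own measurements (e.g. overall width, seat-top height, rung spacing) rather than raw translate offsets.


A single room: four walls, each 2610 mm tall and 246 mm thick, enclosing an outside footprint 3720×2990 mm (x × y), no floor or roof. The front and back walls (−y and +y sides) run the full x-width; the side walls fit between their inner faces. A door opening 847 mm wide and 2045 mm tall is cut through the front wall from the floor up, its −x edge 1219 mm from the wall's −x end.


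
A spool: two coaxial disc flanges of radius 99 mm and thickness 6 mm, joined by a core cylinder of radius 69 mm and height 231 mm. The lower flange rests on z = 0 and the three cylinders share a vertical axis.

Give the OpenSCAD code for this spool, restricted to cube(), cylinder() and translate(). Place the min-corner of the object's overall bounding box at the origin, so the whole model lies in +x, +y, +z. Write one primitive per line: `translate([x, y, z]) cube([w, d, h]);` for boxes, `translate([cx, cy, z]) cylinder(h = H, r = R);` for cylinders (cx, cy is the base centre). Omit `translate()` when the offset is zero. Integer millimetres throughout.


translate([99, 99, 0]) cylinder(h = 6, r = 99);
translate([99, 99, 6]) cylinder(h = 231, r = 69);
translate([99, 99, 237]) cylinder(h = 6, r = 99);


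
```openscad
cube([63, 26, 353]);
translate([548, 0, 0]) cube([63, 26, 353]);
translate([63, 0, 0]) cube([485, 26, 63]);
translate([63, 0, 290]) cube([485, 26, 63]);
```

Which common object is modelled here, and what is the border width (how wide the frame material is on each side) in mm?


A picture frame. The border width is 63 mm.

Four thin pieces enclosing a rectangular opening — a picture frame. The two full-height stiles are 353 mm tall; the top rail sits at z = 290 and is 63 mm tall, so the border above the opening is 353 − 290 = 63 mm, matching the stile x-width.


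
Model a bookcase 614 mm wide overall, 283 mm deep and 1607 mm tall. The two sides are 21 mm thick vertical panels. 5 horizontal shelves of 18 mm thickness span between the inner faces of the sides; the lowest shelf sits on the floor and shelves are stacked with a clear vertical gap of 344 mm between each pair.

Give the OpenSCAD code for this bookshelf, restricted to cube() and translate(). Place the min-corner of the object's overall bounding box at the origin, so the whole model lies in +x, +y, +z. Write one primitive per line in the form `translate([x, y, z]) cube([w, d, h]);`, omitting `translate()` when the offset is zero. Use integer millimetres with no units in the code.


cube([21, 283, 1607]);
translate([593, 0, 0]) cube([21, 283, 1607]);
translate([21, 0, 0]) cube([572, 283, 18]);
translate([21, 0, 362]) cube([572, 283, 18]);
translate([21, 0, 724]) cube([572, 283, 18]);
translate([21, 0, 1086]) cube([572, 283, 18]);
translate([21, 0, 1448]) cube([572, 283, 18]);


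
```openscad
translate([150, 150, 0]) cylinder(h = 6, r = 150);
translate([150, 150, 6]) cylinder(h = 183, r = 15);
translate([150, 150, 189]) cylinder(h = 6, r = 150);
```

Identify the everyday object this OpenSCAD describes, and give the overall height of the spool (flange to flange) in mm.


A spool. The overall height is 195 mm.

Three coaxial cylinders, large–small–large — a spool. Two 6 mm flanges and a 183 mm core give 6 + 183 + 6 = 195 mm.


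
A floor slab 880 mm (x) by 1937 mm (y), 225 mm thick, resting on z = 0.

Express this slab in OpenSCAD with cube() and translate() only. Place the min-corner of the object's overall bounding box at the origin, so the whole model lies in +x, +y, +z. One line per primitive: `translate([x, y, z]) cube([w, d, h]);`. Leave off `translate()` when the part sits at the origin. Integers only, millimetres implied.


cube([880, 1937, 225]);


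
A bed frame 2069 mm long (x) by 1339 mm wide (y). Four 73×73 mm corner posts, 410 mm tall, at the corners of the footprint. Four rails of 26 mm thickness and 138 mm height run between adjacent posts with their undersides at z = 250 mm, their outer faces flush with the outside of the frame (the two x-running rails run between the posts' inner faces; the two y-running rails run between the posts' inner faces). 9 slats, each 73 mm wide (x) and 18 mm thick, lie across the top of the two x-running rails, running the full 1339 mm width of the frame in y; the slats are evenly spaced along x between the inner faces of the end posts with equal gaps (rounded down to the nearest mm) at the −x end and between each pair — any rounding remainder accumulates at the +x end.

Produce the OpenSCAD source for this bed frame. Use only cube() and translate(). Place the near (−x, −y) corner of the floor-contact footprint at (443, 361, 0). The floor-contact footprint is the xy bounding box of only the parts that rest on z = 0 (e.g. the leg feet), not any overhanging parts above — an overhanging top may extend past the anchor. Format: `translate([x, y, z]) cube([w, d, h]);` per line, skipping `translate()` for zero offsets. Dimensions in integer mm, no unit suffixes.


translate([443, 361, 0]) cube([73, 73, 410]);
translate([443, 1627, 0]) cube([73, 73, 410]);
translate([2439, 361, 0]) cube([73, 73, 410]);
translate([2439, 1627, 0]) cube([73, 73, 410]);
translate([516, 361, 250]) cube([1923, 26, 138]);
translate([516, 1674, 250]) cube([1923, 26, 138]);
translate([443, 434, 250]) cube([26, 1193, 138]);
translate([2486, 434, 250]) cube([26, 1193, 138]);
translate([642, 361, 388]) cube([73, 1339, 18]);
translate([841, 361, 388]) cube([73, 1339, 18]);
translate([1040, 361, 388]) cube([73, 1339, 18]);
translate([1239, 361, 388]) cube([73, 1339, 18]);
translate([1438, 361, 388]) cube([73, 1339, 18]);
translate([1637, 361, 388]) cube([73, 1339, 18]);
translate([1836, 361, 388]) cube([73, 1339, 18]);
translate([2035, 361, 388]) cube([73, 1339, 18]);
translate([2234, 361, 388]) cube([73, 1339, 18]);


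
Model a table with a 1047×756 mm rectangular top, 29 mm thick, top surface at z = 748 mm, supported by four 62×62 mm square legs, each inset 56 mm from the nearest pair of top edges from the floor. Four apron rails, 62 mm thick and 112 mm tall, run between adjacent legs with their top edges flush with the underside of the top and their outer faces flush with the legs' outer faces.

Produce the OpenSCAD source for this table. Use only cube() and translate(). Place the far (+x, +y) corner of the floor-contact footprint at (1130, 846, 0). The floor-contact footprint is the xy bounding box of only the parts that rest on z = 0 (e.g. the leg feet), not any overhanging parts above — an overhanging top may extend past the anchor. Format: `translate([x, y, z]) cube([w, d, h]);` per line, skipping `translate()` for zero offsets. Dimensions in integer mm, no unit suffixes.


translate([139, 146, 719]) cube([1047, 756, 29]);
translate([195, 202, 0]) cube([62, 62, 719]);
translate([1068, 202, 0]) cube([62, 62, 719]);
translate([195, 784, 0]) cube([62, 62, 719]);
translate([1068, 784, 0]) cube([62, 62, 719]);
translate([257, 202, 607]) cube([811, 62, 112]);
translate([257, 784, 607]) cube([811, 62, 112]);
translate([195, 264, 607]) cube([62, 520, 112]);
translate([1068, 264, 607]) cube([62, 520, 112]);


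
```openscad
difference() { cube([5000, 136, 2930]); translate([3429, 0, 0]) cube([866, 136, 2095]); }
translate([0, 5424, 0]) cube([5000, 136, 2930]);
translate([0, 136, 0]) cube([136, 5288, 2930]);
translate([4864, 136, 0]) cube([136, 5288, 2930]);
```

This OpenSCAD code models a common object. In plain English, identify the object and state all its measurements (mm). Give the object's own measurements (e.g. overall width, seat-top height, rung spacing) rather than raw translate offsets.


A single room: four walls, each 2930 mm tall and 136 mm thick, enclosing an outside footprint 5000×5560 mm (x × y), no floor or roof. The front and back walls (−y and +y sides) run the full x-width; the side walls fit between their inner faces. A door opening 866 mm wide and 2095 mm tall is cut through the front wall from the floor up, its −x edge 3429 mm from the wall's −x end.


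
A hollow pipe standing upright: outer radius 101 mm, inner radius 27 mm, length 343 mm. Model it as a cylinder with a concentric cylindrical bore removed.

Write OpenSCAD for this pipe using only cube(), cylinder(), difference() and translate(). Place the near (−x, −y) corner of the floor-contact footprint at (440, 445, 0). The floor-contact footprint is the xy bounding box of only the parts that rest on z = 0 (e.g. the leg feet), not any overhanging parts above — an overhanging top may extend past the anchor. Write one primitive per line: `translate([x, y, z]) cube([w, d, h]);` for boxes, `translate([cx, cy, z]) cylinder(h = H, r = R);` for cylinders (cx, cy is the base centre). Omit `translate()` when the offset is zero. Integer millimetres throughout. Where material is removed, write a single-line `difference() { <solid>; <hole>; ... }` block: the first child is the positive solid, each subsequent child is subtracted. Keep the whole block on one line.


difference() { translate([541, 546, 0]) cylinder(h = 343, r = 101); translate([541, 546, 0]) cylinder(h = 343, r = 27); }


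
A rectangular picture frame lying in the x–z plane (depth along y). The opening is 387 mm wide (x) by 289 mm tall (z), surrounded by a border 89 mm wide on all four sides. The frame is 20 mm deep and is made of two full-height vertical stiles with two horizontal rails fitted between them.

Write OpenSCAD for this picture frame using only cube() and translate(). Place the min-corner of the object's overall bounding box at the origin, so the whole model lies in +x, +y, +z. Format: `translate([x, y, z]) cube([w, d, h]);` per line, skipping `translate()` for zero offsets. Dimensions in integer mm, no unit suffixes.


cube([89, 20, 467]);
translate([476, 0, 0]) cube([89, 20, 467]);
translate([89, 0, 0]) cube([387, 20, 89]);
translate([89, 0, 378]) cube([387, 20, 89]);


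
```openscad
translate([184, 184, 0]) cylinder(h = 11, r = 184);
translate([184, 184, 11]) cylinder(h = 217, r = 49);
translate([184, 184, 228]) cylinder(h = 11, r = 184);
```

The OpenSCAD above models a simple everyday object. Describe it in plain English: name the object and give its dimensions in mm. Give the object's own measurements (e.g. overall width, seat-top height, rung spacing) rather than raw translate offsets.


A spool: two coaxial disc flanges of radius 184 mm and thickness 11 mm, joined by a core cylinder of radius 49 mm and height 217 mm. The lower flange rests on z = 0 and the three cylinders share a vertical axis.


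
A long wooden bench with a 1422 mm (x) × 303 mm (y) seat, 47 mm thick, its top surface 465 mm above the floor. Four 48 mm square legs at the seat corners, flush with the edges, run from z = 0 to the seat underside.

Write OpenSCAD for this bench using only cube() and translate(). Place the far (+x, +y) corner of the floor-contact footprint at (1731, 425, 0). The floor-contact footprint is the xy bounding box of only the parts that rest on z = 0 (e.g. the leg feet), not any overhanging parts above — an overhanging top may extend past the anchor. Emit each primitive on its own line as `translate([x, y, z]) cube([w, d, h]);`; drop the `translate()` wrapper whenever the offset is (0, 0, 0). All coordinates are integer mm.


// leg_h = 465 − 47 = 418
translate([309, 122, 418]) cube([1422, 303, 47]);
translate([309, 122, 0]) cube([48, 48, 418]);
translate([309, 377, 0]) cube([48, 48, 418]);
translate([1683, 122, 0]) cube([48, 48, 418]);
translate([1683, 377, 0]) cube([48, 48, 418]);


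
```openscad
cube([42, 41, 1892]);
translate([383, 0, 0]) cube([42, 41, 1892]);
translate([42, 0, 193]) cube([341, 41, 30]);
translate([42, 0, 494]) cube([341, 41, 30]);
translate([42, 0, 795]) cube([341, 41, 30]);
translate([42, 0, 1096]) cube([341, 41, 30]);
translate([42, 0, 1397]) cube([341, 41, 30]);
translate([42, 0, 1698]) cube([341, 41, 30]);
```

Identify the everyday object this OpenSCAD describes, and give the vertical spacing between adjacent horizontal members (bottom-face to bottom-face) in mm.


A ladder. The rung spacing is 301 mm.

Two tall 42×41 posts with 6 short bars between them — a ladder. Adjacent rungs sit at z = 193 and z = 494, so the spacing is 494 − 193 = 301 mm.


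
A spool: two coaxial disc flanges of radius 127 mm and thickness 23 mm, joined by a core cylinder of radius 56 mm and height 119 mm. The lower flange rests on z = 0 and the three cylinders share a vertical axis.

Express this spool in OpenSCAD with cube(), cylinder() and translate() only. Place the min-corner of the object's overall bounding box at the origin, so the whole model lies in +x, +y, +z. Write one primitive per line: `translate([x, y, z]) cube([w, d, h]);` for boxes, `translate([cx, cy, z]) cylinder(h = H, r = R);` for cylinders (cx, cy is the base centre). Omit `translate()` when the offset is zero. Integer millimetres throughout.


translate([127, 127, 0]) cylinder(h = 23, r = 127);
translate([127, 127, 23]) cylinder(h = 119, r = 56);
translate([127, 127, 142]) cylinder(h = 23, r = 127);


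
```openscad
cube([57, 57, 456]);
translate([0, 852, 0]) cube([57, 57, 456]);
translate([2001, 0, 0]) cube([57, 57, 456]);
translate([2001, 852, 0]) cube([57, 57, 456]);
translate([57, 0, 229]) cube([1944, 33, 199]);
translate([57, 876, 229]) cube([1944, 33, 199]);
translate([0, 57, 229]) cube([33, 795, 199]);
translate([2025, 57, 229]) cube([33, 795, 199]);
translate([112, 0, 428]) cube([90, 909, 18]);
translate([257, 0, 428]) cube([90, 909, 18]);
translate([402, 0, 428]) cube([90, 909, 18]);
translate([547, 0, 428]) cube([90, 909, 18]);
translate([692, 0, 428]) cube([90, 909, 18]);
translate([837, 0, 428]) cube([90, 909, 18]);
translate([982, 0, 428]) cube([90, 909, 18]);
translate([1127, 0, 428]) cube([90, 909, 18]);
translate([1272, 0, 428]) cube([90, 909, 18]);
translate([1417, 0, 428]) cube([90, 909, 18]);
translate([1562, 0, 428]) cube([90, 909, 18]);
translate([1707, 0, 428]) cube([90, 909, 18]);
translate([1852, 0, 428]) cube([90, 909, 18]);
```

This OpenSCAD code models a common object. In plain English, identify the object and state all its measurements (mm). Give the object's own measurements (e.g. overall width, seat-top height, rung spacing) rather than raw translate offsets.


A bed frame 2058 mm long (x) by 909 mm wide (y). Four 57×57 mm corner posts, 456 mm tall, at the corners of the footprint. Four rails of 33 mm thickness and 199 mm height run between adjacent posts with their undersides at z = 229 mm, their outer faces flush with the outside of the frame (the two x-running rails run between the posts' inner faces; the two y-running rails run between the posts' inner faces). 13 slats, each 90 mm wide (x) and 18 mm thick, lie across the top of the two x-running rails, running the full 909 mm width of the frame in y; along x they sit between the end posts with a 55 mm gap after the −x posts and between neighbouring slats, leaving 59 mm before the +x posts.


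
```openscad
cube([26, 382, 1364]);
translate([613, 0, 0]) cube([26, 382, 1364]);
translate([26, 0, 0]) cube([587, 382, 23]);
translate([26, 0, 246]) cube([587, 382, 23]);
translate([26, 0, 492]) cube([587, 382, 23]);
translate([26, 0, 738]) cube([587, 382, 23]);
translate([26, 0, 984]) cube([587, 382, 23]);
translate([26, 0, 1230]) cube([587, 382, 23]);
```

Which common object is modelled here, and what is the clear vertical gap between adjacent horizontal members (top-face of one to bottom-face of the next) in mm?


A bookshelf. The clear shelf gap is 223 mm.

Two tall side panels with 6 horizontal boards between them — a bookshelf. The first two shelf undersides are at z = 0 and z = 246; with shelf thickness 23, the clear gap is 246 − 0 − 23 = 223 mm.


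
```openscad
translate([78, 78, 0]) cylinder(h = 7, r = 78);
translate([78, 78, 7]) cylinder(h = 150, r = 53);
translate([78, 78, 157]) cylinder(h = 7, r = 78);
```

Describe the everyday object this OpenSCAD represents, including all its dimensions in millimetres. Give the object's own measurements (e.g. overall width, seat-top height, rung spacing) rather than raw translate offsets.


A spool: two coaxial disc flanges of radius 78 mm and thickness 7 mm, joined by a core cylinder of radius 53 mm and height 150 mm. The lower flange rests on z = 0 and the three cylinders share a vertical axis.


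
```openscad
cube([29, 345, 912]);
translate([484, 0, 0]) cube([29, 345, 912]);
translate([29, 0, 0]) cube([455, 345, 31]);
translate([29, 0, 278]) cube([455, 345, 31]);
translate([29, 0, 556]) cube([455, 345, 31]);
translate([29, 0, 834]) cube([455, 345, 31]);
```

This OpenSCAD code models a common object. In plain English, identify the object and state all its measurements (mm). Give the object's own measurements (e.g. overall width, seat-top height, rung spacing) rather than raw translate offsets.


An open bookshelf. Two side panels, each 29 mm thick, 345 mm deep and 912 mm tall, stand 513 mm apart (outside-to-outside). Between them sit 4 shelves, each 31 mm thick and 345 mm deep, spanning the full gap between the sides. The bottom shelf rests on the floor (its underside at z = 0) and the clear gap between one shelf's top and the next shelf's underside is 247 mm.


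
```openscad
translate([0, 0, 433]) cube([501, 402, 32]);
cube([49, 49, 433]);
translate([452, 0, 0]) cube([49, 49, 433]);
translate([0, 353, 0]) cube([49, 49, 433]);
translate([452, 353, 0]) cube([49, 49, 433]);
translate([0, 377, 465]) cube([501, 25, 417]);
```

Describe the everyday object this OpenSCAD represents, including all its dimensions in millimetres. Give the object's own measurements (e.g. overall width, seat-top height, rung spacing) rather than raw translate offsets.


A chair. The seat is a 501×402×32 mm slab with its top at z = 465 mm, on four 49×49 mm corner legs (flush with the seat edges, standing on z = 0). A flat backrest 25 mm thick, 417 mm tall, spans the full seat width and rises from the seat top along its +y edge, rear face flush with the rear of the seat.


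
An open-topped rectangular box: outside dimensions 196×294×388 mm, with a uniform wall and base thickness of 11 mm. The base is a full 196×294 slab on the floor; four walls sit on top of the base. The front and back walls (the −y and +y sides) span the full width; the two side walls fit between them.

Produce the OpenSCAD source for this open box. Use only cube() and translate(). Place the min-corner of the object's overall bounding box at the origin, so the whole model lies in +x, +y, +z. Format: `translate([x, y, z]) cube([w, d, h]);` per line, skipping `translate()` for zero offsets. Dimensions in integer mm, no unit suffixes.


cube([196, 294, 11]);
translate([0, 0, 11]) cube([196, 11, 377]);
translate([0, 283, 11]) cube([196, 11, 377]);
translate([0, 11, 11]) cube([11, 272, 377]);
translate([185, 11, 11]) cube([11, 272, 377]);


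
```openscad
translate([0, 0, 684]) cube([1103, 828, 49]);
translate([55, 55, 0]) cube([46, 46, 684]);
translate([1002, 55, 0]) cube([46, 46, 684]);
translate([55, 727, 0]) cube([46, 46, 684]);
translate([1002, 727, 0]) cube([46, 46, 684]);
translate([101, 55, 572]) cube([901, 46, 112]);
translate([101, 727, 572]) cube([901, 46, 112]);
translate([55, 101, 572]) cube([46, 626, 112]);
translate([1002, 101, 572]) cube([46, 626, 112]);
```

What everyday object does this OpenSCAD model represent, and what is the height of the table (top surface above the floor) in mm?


A table. The table height is 733 mm.

A 1103×828×49 slab sits at z = 684 on four 46 mm square posts — a table. The top surface is at 684 + 49 = 733 mm.


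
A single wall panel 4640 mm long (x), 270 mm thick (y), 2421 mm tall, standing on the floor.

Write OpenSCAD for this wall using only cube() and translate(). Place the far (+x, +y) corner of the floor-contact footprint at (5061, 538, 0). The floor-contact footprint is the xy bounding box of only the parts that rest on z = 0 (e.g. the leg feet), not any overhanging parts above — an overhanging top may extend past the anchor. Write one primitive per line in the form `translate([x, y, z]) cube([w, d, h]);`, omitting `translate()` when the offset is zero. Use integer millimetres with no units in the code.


translate([421, 268, 0]) cube([4640, 270, 2421]);


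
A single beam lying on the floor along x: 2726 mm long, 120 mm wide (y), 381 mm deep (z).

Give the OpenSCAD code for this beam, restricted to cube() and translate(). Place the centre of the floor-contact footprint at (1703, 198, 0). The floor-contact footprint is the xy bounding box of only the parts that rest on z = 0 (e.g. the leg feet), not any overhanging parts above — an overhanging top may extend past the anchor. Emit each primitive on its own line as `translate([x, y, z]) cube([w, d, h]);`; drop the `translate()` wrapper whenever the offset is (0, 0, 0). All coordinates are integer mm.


translate([340, 138, 0]) cube([2726, 120, 381]);


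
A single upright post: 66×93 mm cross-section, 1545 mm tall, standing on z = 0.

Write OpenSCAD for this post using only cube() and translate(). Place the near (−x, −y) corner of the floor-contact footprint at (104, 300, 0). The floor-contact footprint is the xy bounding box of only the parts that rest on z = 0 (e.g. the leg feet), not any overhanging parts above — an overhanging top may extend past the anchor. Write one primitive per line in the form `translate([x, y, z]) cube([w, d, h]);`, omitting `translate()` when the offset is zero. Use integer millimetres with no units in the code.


translate([104, 300, 0]) cube([66, 93, 1545]);
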